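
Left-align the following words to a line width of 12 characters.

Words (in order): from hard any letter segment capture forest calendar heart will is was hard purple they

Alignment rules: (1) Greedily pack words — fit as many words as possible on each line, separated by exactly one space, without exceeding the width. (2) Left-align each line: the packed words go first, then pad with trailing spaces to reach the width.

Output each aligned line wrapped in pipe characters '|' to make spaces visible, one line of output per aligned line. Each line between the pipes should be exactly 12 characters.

Answer: |from hard   |
|any letter  |
|segment     |
|capture     |
|forest      |
|calendar    |
|heart will  |
|is was hard |
|purple they |

Derivation:
Line 1: ['from', 'hard'] (min_width=9, slack=3)
Line 2: ['any', 'letter'] (min_width=10, slack=2)
Line 3: ['segment'] (min_width=7, slack=5)
Line 4: ['capture'] (min_width=7, slack=5)
Line 5: ['forest'] (min_width=6, slack=6)
Line 6: ['calendar'] (min_width=8, slack=4)
Line 7: ['heart', 'will'] (min_width=10, slack=2)
Line 8: ['is', 'was', 'hard'] (min_width=11, slack=1)
Line 9: ['purple', 'they'] (min_width=11, slack=1)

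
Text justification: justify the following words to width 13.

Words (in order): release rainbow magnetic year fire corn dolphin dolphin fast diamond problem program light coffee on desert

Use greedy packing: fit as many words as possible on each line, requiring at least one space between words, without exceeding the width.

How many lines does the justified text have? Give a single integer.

Line 1: ['release'] (min_width=7, slack=6)
Line 2: ['rainbow'] (min_width=7, slack=6)
Line 3: ['magnetic', 'year'] (min_width=13, slack=0)
Line 4: ['fire', 'corn'] (min_width=9, slack=4)
Line 5: ['dolphin'] (min_width=7, slack=6)
Line 6: ['dolphin', 'fast'] (min_width=12, slack=1)
Line 7: ['diamond'] (min_width=7, slack=6)
Line 8: ['problem'] (min_width=7, slack=6)
Line 9: ['program', 'light'] (min_width=13, slack=0)
Line 10: ['coffee', 'on'] (min_width=9, slack=4)
Line 11: ['desert'] (min_width=6, slack=7)
Total lines: 11

Answer: 11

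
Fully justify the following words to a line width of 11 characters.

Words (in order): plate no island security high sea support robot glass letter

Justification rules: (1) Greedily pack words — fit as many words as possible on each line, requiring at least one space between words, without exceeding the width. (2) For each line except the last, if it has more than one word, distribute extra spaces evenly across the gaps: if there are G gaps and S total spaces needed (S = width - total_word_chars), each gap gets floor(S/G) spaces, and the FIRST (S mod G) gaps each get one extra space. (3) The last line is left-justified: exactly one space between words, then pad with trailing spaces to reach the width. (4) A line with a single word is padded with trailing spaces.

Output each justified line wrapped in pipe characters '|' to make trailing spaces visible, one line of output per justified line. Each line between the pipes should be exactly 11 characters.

Answer: |plate    no|
|island     |
|security   |
|high    sea|
|support    |
|robot glass|
|letter     |

Derivation:
Line 1: ['plate', 'no'] (min_width=8, slack=3)
Line 2: ['island'] (min_width=6, slack=5)
Line 3: ['security'] (min_width=8, slack=3)
Line 4: ['high', 'sea'] (min_width=8, slack=3)
Line 5: ['support'] (min_width=7, slack=4)
Line 6: ['robot', 'glass'] (min_width=11, slack=0)
Line 7: ['letter'] (min_width=6, slack=5)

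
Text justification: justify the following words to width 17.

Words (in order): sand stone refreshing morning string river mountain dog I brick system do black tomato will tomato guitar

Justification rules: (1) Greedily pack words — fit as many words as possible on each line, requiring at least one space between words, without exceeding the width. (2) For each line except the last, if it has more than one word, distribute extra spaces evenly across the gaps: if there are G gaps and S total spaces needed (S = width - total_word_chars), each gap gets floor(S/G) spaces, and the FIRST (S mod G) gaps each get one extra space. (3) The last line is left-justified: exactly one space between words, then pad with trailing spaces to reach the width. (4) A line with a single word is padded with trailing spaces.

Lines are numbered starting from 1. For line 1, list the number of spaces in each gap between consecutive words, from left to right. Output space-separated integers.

Line 1: ['sand', 'stone'] (min_width=10, slack=7)
Line 2: ['refreshing'] (min_width=10, slack=7)
Line 3: ['morning', 'string'] (min_width=14, slack=3)
Line 4: ['river', 'mountain'] (min_width=14, slack=3)
Line 5: ['dog', 'I', 'brick'] (min_width=11, slack=6)
Line 6: ['system', 'do', 'black'] (min_width=15, slack=2)
Line 7: ['tomato', 'will'] (min_width=11, slack=6)
Line 8: ['tomato', 'guitar'] (min_width=13, slack=4)

Answer: 8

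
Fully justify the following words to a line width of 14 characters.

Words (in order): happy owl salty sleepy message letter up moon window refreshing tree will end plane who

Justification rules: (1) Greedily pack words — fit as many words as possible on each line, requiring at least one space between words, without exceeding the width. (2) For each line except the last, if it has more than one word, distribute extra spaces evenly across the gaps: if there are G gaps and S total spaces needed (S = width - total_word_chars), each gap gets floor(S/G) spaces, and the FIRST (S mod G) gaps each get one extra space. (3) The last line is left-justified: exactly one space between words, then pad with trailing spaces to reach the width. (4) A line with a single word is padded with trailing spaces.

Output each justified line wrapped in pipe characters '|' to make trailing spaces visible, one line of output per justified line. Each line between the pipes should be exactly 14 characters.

Line 1: ['happy', 'owl'] (min_width=9, slack=5)
Line 2: ['salty', 'sleepy'] (min_width=12, slack=2)
Line 3: ['message', 'letter'] (min_width=14, slack=0)
Line 4: ['up', 'moon', 'window'] (min_width=14, slack=0)
Line 5: ['refreshing'] (min_width=10, slack=4)
Line 6: ['tree', 'will', 'end'] (min_width=13, slack=1)
Line 7: ['plane', 'who'] (min_width=9, slack=5)

Answer: |happy      owl|
|salty   sleepy|
|message letter|
|up moon window|
|refreshing    |
|tree  will end|
|plane who     |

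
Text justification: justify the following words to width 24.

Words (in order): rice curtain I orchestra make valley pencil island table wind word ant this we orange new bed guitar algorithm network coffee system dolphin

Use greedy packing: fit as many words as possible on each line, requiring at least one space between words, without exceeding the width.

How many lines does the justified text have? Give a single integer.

Answer: 7

Derivation:
Line 1: ['rice', 'curtain', 'I', 'orchestra'] (min_width=24, slack=0)
Line 2: ['make', 'valley', 'pencil'] (min_width=18, slack=6)
Line 3: ['island', 'table', 'wind', 'word'] (min_width=22, slack=2)
Line 4: ['ant', 'this', 'we', 'orange', 'new'] (min_width=22, slack=2)
Line 5: ['bed', 'guitar', 'algorithm'] (min_width=20, slack=4)
Line 6: ['network', 'coffee', 'system'] (min_width=21, slack=3)
Line 7: ['dolphin'] (min_width=7, slack=17)
Total lines: 7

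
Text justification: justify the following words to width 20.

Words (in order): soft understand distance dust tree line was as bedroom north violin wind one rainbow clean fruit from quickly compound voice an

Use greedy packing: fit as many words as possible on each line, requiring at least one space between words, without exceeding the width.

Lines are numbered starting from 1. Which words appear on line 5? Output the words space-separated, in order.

Answer: one rainbow clean

Derivation:
Line 1: ['soft', 'understand'] (min_width=15, slack=5)
Line 2: ['distance', 'dust', 'tree'] (min_width=18, slack=2)
Line 3: ['line', 'was', 'as', 'bedroom'] (min_width=19, slack=1)
Line 4: ['north', 'violin', 'wind'] (min_width=17, slack=3)
Line 5: ['one', 'rainbow', 'clean'] (min_width=17, slack=3)
Line 6: ['fruit', 'from', 'quickly'] (min_width=18, slack=2)
Line 7: ['compound', 'voice', 'an'] (min_width=17, slack=3)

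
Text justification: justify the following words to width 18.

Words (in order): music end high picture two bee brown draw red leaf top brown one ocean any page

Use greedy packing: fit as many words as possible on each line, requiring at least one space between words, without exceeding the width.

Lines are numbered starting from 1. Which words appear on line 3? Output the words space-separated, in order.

Line 1: ['music', 'end', 'high'] (min_width=14, slack=4)
Line 2: ['picture', 'two', 'bee'] (min_width=15, slack=3)
Line 3: ['brown', 'draw', 'red'] (min_width=14, slack=4)
Line 4: ['leaf', 'top', 'brown', 'one'] (min_width=18, slack=0)
Line 5: ['ocean', 'any', 'page'] (min_width=14, slack=4)

Answer: brown draw red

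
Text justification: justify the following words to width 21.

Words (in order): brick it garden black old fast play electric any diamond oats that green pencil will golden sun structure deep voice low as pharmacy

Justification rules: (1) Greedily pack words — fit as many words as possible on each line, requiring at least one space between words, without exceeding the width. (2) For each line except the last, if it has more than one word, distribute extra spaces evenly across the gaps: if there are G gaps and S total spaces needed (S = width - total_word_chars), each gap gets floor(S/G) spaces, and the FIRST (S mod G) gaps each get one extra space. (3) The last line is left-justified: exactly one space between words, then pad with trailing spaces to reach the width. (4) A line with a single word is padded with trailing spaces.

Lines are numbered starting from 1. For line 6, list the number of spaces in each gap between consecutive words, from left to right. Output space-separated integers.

Line 1: ['brick', 'it', 'garden', 'black'] (min_width=21, slack=0)
Line 2: ['old', 'fast', 'play'] (min_width=13, slack=8)
Line 3: ['electric', 'any', 'diamond'] (min_width=20, slack=1)
Line 4: ['oats', 'that', 'green'] (min_width=15, slack=6)
Line 5: ['pencil', 'will', 'golden'] (min_width=18, slack=3)
Line 6: ['sun', 'structure', 'deep'] (min_width=18, slack=3)
Line 7: ['voice', 'low', 'as', 'pharmacy'] (min_width=21, slack=0)

Answer: 3 2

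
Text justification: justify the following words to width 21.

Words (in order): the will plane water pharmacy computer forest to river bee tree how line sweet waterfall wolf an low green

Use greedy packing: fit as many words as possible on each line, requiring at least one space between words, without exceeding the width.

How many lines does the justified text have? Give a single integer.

Answer: 6

Derivation:
Line 1: ['the', 'will', 'plane', 'water'] (min_width=20, slack=1)
Line 2: ['pharmacy', 'computer'] (min_width=17, slack=4)
Line 3: ['forest', 'to', 'river', 'bee'] (min_width=19, slack=2)
Line 4: ['tree', 'how', 'line', 'sweet'] (min_width=19, slack=2)
Line 5: ['waterfall', 'wolf', 'an', 'low'] (min_width=21, slack=0)
Line 6: ['green'] (min_width=5, slack=16)
Total lines: 6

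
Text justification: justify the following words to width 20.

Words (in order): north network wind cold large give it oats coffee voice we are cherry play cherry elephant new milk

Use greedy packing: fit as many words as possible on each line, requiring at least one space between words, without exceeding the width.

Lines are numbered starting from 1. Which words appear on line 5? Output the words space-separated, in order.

Line 1: ['north', 'network', 'wind'] (min_width=18, slack=2)
Line 2: ['cold', 'large', 'give', 'it'] (min_width=18, slack=2)
Line 3: ['oats', 'coffee', 'voice', 'we'] (min_width=20, slack=0)
Line 4: ['are', 'cherry', 'play'] (min_width=15, slack=5)
Line 5: ['cherry', 'elephant', 'new'] (min_width=19, slack=1)
Line 6: ['milk'] (min_width=4, slack=16)

Answer: cherry elephant new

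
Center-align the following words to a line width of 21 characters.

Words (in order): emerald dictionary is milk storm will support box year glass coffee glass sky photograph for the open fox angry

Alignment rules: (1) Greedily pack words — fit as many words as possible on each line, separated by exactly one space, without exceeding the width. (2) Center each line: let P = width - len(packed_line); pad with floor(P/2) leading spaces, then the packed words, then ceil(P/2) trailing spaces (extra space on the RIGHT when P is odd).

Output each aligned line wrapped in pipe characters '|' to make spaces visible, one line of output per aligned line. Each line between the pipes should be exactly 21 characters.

Line 1: ['emerald', 'dictionary', 'is'] (min_width=21, slack=0)
Line 2: ['milk', 'storm', 'will'] (min_width=15, slack=6)
Line 3: ['support', 'box', 'year'] (min_width=16, slack=5)
Line 4: ['glass', 'coffee', 'glass'] (min_width=18, slack=3)
Line 5: ['sky', 'photograph', 'for'] (min_width=18, slack=3)
Line 6: ['the', 'open', 'fox', 'angry'] (min_width=18, slack=3)

Answer: |emerald dictionary is|
|   milk storm will   |
|  support box year   |
| glass coffee glass  |
| sky photograph for  |
| the open fox angry  |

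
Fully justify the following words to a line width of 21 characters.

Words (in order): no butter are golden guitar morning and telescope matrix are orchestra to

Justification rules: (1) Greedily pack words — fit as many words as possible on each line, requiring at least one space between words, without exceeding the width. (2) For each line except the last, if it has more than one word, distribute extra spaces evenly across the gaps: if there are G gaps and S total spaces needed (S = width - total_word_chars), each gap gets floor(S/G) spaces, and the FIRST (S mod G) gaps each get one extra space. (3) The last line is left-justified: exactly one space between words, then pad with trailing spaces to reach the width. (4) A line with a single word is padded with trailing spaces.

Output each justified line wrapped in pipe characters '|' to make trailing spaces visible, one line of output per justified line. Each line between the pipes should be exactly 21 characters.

Answer: |no  butter are golden|
|guitar   morning  and|
|telescope  matrix are|
|orchestra to         |

Derivation:
Line 1: ['no', 'butter', 'are', 'golden'] (min_width=20, slack=1)
Line 2: ['guitar', 'morning', 'and'] (min_width=18, slack=3)
Line 3: ['telescope', 'matrix', 'are'] (min_width=20, slack=1)
Line 4: ['orchestra', 'to'] (min_width=12, slack=9)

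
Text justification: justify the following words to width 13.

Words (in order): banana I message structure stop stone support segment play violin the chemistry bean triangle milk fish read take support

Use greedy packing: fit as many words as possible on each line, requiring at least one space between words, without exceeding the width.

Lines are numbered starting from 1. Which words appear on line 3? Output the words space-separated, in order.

Answer: structure

Derivation:
Line 1: ['banana', 'I'] (min_width=8, slack=5)
Line 2: ['message'] (min_width=7, slack=6)
Line 3: ['structure'] (min_width=9, slack=4)
Line 4: ['stop', 'stone'] (min_width=10, slack=3)
Line 5: ['support'] (min_width=7, slack=6)
Line 6: ['segment', 'play'] (min_width=12, slack=1)
Line 7: ['violin', 'the'] (min_width=10, slack=3)
Line 8: ['chemistry'] (min_width=9, slack=4)
Line 9: ['bean', 'triangle'] (min_width=13, slack=0)
Line 10: ['milk', 'fish'] (min_width=9, slack=4)
Line 11: ['read', 'take'] (min_width=9, slack=4)
Line 12: ['support'] (min_width=7, slack=6)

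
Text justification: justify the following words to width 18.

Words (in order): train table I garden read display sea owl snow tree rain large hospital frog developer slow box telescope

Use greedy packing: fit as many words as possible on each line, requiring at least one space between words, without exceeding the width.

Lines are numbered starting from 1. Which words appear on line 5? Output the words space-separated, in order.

Line 1: ['train', 'table', 'I'] (min_width=13, slack=5)
Line 2: ['garden', 'read'] (min_width=11, slack=7)
Line 3: ['display', 'sea', 'owl'] (min_width=15, slack=3)
Line 4: ['snow', 'tree', 'rain'] (min_width=14, slack=4)
Line 5: ['large', 'hospital'] (min_width=14, slack=4)
Line 6: ['frog', 'developer'] (min_width=14, slack=4)
Line 7: ['slow', 'box', 'telescope'] (min_width=18, slack=0)

Answer: large hospital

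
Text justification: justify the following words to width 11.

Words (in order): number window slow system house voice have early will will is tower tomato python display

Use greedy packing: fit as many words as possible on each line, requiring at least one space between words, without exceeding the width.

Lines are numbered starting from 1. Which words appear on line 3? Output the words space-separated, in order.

Answer: system

Derivation:
Line 1: ['number'] (min_width=6, slack=5)
Line 2: ['window', 'slow'] (min_width=11, slack=0)
Line 3: ['system'] (min_width=6, slack=5)
Line 4: ['house', 'voice'] (min_width=11, slack=0)
Line 5: ['have', 'early'] (min_width=10, slack=1)
Line 6: ['will', 'will'] (min_width=9, slack=2)
Line 7: ['is', 'tower'] (min_width=8, slack=3)
Line 8: ['tomato'] (min_width=6, slack=5)
Line 9: ['python'] (min_width=6, slack=5)
Line 10: ['display'] (min_width=7, slack=4)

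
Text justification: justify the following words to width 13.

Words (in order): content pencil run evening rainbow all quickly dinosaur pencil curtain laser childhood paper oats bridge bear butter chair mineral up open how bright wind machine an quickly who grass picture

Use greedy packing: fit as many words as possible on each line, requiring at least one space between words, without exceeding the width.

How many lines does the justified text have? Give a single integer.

Line 1: ['content'] (min_width=7, slack=6)
Line 2: ['pencil', 'run'] (min_width=10, slack=3)
Line 3: ['evening'] (min_width=7, slack=6)
Line 4: ['rainbow', 'all'] (min_width=11, slack=2)
Line 5: ['quickly'] (min_width=7, slack=6)
Line 6: ['dinosaur'] (min_width=8, slack=5)
Line 7: ['pencil'] (min_width=6, slack=7)
Line 8: ['curtain', 'laser'] (min_width=13, slack=0)
Line 9: ['childhood'] (min_width=9, slack=4)
Line 10: ['paper', 'oats'] (min_width=10, slack=3)
Line 11: ['bridge', 'bear'] (min_width=11, slack=2)
Line 12: ['butter', 'chair'] (min_width=12, slack=1)
Line 13: ['mineral', 'up'] (min_width=10, slack=3)
Line 14: ['open', 'how'] (min_width=8, slack=5)
Line 15: ['bright', 'wind'] (min_width=11, slack=2)
Line 16: ['machine', 'an'] (min_width=10, slack=3)
Line 17: ['quickly', 'who'] (min_width=11, slack=2)
Line 18: ['grass', 'picture'] (min_width=13, slack=0)
Total lines: 18

Answer: 18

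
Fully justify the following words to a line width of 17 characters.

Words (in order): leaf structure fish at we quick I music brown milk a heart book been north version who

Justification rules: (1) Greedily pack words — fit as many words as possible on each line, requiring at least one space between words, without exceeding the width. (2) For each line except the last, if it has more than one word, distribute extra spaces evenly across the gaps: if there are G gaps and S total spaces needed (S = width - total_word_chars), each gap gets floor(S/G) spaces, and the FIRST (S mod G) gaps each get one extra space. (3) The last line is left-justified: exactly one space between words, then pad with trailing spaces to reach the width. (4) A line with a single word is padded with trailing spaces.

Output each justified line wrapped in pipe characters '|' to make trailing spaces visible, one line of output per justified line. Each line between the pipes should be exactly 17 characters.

Line 1: ['leaf', 'structure'] (min_width=14, slack=3)
Line 2: ['fish', 'at', 'we', 'quick'] (min_width=16, slack=1)
Line 3: ['I', 'music', 'brown'] (min_width=13, slack=4)
Line 4: ['milk', 'a', 'heart', 'book'] (min_width=17, slack=0)
Line 5: ['been', 'north'] (min_width=10, slack=7)
Line 6: ['version', 'who'] (min_width=11, slack=6)

Answer: |leaf    structure|
|fish  at we quick|
|I   music   brown|
|milk a heart book|
|been        north|
|version who      |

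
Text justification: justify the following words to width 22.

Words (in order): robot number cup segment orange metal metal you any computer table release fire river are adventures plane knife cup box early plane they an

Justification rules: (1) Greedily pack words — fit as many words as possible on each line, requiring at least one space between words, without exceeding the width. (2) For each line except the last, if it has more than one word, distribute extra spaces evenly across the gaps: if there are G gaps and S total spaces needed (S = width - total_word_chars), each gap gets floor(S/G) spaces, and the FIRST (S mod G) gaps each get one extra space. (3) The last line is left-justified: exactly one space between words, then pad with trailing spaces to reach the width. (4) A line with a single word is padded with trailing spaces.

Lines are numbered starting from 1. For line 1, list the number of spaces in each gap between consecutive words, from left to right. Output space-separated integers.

Line 1: ['robot', 'number', 'cup'] (min_width=16, slack=6)
Line 2: ['segment', 'orange', 'metal'] (min_width=20, slack=2)
Line 3: ['metal', 'you', 'any', 'computer'] (min_width=22, slack=0)
Line 4: ['table', 'release', 'fire'] (min_width=18, slack=4)
Line 5: ['river', 'are', 'adventures'] (min_width=20, slack=2)
Line 6: ['plane', 'knife', 'cup', 'box'] (min_width=19, slack=3)
Line 7: ['early', 'plane', 'they', 'an'] (min_width=19, slack=3)

Answer: 4 4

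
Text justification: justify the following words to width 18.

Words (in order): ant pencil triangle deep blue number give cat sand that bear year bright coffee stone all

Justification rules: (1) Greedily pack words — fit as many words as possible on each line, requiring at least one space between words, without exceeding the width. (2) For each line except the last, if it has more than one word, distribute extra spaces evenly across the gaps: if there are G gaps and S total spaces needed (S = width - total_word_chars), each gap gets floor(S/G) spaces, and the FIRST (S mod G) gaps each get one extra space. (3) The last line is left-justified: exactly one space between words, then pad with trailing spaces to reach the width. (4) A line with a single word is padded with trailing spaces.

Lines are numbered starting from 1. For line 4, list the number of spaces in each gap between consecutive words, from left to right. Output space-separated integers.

Line 1: ['ant', 'pencil'] (min_width=10, slack=8)
Line 2: ['triangle', 'deep', 'blue'] (min_width=18, slack=0)
Line 3: ['number', 'give', 'cat'] (min_width=15, slack=3)
Line 4: ['sand', 'that', 'bear'] (min_width=14, slack=4)
Line 5: ['year', 'bright', 'coffee'] (min_width=18, slack=0)
Line 6: ['stone', 'all'] (min_width=9, slack=9)

Answer: 3 3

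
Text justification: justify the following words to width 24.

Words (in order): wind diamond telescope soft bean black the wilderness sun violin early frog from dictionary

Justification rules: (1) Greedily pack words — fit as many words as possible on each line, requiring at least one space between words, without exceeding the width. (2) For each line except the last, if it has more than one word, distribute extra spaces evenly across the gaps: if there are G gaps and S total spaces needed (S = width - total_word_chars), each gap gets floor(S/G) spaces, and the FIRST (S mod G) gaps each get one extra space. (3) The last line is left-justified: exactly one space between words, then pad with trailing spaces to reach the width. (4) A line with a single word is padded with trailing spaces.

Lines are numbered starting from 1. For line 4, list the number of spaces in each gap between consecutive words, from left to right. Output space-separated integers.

Answer: 6 5

Derivation:
Line 1: ['wind', 'diamond', 'telescope'] (min_width=22, slack=2)
Line 2: ['soft', 'bean', 'black', 'the'] (min_width=19, slack=5)
Line 3: ['wilderness', 'sun', 'violin'] (min_width=21, slack=3)
Line 4: ['early', 'frog', 'from'] (min_width=15, slack=9)
Line 5: ['dictionary'] (min_width=10, slack=14)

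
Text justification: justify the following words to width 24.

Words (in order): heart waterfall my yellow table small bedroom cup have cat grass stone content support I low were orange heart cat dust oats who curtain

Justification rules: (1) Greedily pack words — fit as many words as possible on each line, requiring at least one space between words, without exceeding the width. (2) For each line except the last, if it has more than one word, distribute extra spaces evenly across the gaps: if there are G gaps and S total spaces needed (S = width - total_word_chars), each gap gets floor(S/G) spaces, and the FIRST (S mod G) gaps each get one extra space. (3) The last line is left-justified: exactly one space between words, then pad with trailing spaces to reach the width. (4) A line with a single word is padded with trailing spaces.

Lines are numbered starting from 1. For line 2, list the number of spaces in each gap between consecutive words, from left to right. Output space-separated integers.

Line 1: ['heart', 'waterfall', 'my'] (min_width=18, slack=6)
Line 2: ['yellow', 'table', 'small'] (min_width=18, slack=6)
Line 3: ['bedroom', 'cup', 'have', 'cat'] (min_width=20, slack=4)
Line 4: ['grass', 'stone', 'content'] (min_width=19, slack=5)
Line 5: ['support', 'I', 'low', 'were'] (min_width=18, slack=6)
Line 6: ['orange', 'heart', 'cat', 'dust'] (min_width=21, slack=3)
Line 7: ['oats', 'who', 'curtain'] (min_width=16, slack=8)

Answer: 4 4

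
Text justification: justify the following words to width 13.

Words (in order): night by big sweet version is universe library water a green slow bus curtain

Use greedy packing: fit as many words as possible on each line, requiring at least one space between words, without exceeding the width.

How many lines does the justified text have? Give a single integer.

Answer: 6

Derivation:
Line 1: ['night', 'by', 'big'] (min_width=12, slack=1)
Line 2: ['sweet', 'version'] (min_width=13, slack=0)
Line 3: ['is', 'universe'] (min_width=11, slack=2)
Line 4: ['library', 'water'] (min_width=13, slack=0)
Line 5: ['a', 'green', 'slow'] (min_width=12, slack=1)
Line 6: ['bus', 'curtain'] (min_width=11, slack=2)
Total lines: 6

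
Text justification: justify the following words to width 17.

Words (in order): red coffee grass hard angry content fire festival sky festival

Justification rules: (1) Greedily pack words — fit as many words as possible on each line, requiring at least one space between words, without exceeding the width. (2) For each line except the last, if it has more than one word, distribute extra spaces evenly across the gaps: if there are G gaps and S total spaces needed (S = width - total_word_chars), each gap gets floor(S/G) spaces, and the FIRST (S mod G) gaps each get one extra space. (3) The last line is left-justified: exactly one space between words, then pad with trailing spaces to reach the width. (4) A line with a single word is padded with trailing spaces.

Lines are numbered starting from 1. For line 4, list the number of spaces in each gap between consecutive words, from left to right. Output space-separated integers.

Answer: 6

Derivation:
Line 1: ['red', 'coffee', 'grass'] (min_width=16, slack=1)
Line 2: ['hard', 'angry'] (min_width=10, slack=7)
Line 3: ['content', 'fire'] (min_width=12, slack=5)
Line 4: ['festival', 'sky'] (min_width=12, slack=5)
Line 5: ['festival'] (min_width=8, slack=9)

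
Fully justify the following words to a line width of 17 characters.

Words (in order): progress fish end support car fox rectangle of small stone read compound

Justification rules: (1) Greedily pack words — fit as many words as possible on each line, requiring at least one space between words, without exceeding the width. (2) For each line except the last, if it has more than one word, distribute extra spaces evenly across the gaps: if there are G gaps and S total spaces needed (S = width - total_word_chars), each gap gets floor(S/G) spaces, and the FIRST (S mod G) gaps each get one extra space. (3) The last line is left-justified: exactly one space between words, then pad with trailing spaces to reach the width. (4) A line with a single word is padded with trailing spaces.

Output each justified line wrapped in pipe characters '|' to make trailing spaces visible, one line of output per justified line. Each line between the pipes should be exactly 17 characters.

Answer: |progress fish end|
|support  car  fox|
|rectangle      of|
|small  stone read|
|compound         |

Derivation:
Line 1: ['progress', 'fish', 'end'] (min_width=17, slack=0)
Line 2: ['support', 'car', 'fox'] (min_width=15, slack=2)
Line 3: ['rectangle', 'of'] (min_width=12, slack=5)
Line 4: ['small', 'stone', 'read'] (min_width=16, slack=1)
Line 5: ['compound'] (min_width=8, slack=9)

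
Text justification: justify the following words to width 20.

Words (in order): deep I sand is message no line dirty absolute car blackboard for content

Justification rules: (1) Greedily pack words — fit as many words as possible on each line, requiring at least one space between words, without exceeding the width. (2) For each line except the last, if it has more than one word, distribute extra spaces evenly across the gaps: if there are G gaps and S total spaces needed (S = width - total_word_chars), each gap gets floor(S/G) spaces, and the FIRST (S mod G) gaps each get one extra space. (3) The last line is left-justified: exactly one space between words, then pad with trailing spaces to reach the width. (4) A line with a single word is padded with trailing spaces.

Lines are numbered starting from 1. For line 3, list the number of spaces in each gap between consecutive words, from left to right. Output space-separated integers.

Answer: 2 2

Derivation:
Line 1: ['deep', 'I', 'sand', 'is'] (min_width=14, slack=6)
Line 2: ['message', 'no', 'line'] (min_width=15, slack=5)
Line 3: ['dirty', 'absolute', 'car'] (min_width=18, slack=2)
Line 4: ['blackboard', 'for'] (min_width=14, slack=6)
Line 5: ['content'] (min_width=7, slack=13)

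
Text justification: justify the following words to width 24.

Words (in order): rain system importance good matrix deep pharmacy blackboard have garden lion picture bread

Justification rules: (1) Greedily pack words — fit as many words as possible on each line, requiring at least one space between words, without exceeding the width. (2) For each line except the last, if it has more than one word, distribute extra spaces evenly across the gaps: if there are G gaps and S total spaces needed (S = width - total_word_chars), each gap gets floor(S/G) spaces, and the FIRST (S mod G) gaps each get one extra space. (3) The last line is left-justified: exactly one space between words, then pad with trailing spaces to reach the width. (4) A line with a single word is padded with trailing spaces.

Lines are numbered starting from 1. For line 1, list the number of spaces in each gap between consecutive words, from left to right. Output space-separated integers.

Line 1: ['rain', 'system', 'importance'] (min_width=22, slack=2)
Line 2: ['good', 'matrix', 'deep'] (min_width=16, slack=8)
Line 3: ['pharmacy', 'blackboard', 'have'] (min_width=24, slack=0)
Line 4: ['garden', 'lion', 'picture'] (min_width=19, slack=5)
Line 5: ['bread'] (min_width=5, slack=19)

Answer: 2 2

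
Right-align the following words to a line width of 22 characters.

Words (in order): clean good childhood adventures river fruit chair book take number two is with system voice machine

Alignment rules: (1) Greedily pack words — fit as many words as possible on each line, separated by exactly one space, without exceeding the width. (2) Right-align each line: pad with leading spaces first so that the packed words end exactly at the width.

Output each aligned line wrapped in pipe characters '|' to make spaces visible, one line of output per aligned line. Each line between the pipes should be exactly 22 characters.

Answer: |  clean good childhood|
|adventures river fruit|
|chair book take number|
|    two is with system|
|         voice machine|

Derivation:
Line 1: ['clean', 'good', 'childhood'] (min_width=20, slack=2)
Line 2: ['adventures', 'river', 'fruit'] (min_width=22, slack=0)
Line 3: ['chair', 'book', 'take', 'number'] (min_width=22, slack=0)
Line 4: ['two', 'is', 'with', 'system'] (min_width=18, slack=4)
Line 5: ['voice', 'machine'] (min_width=13, slack=9)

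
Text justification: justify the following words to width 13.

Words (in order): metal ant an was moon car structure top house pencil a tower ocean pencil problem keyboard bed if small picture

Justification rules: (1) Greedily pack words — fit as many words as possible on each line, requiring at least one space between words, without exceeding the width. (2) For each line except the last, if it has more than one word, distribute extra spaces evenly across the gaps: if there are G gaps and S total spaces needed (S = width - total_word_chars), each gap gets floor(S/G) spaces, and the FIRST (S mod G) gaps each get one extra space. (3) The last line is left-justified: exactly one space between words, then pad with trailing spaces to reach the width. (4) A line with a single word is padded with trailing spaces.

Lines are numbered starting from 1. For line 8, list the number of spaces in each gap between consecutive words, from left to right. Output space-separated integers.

Line 1: ['metal', 'ant', 'an'] (min_width=12, slack=1)
Line 2: ['was', 'moon', 'car'] (min_width=12, slack=1)
Line 3: ['structure', 'top'] (min_width=13, slack=0)
Line 4: ['house', 'pencil'] (min_width=12, slack=1)
Line 5: ['a', 'tower', 'ocean'] (min_width=13, slack=0)
Line 6: ['pencil'] (min_width=6, slack=7)
Line 7: ['problem'] (min_width=7, slack=6)
Line 8: ['keyboard', 'bed'] (min_width=12, slack=1)
Line 9: ['if', 'small'] (min_width=8, slack=5)
Line 10: ['picture'] (min_width=7, slack=6)

Answer: 2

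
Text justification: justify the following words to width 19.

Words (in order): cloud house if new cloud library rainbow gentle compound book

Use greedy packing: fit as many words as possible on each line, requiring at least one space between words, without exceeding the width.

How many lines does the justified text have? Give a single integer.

Answer: 4

Derivation:
Line 1: ['cloud', 'house', 'if', 'new'] (min_width=18, slack=1)
Line 2: ['cloud', 'library'] (min_width=13, slack=6)
Line 3: ['rainbow', 'gentle'] (min_width=14, slack=5)
Line 4: ['compound', 'book'] (min_width=13, slack=6)
Total lines: 4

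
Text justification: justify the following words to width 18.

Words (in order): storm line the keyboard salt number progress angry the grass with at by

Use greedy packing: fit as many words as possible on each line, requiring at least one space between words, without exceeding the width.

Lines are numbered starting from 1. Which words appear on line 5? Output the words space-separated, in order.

Answer: with at by

Derivation:
Line 1: ['storm', 'line', 'the'] (min_width=14, slack=4)
Line 2: ['keyboard', 'salt'] (min_width=13, slack=5)
Line 3: ['number', 'progress'] (min_width=15, slack=3)
Line 4: ['angry', 'the', 'grass'] (min_width=15, slack=3)
Line 5: ['with', 'at', 'by'] (min_width=10, slack=8)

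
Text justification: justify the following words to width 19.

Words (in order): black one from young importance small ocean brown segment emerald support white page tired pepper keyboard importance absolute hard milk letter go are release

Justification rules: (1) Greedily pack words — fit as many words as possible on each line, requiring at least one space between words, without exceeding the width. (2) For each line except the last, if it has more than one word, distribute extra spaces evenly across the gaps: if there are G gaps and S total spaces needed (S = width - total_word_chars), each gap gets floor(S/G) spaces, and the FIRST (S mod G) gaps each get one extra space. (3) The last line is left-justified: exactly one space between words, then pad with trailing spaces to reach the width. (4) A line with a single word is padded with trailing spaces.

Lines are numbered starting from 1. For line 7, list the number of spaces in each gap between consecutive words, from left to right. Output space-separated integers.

Answer: 1

Derivation:
Line 1: ['black', 'one', 'from'] (min_width=14, slack=5)
Line 2: ['young', 'importance'] (min_width=16, slack=3)
Line 3: ['small', 'ocean', 'brown'] (min_width=17, slack=2)
Line 4: ['segment', 'emerald'] (min_width=15, slack=4)
Line 5: ['support', 'white', 'page'] (min_width=18, slack=1)
Line 6: ['tired', 'pepper'] (min_width=12, slack=7)
Line 7: ['keyboard', 'importance'] (min_width=19, slack=0)
Line 8: ['absolute', 'hard', 'milk'] (min_width=18, slack=1)
Line 9: ['letter', 'go', 'are'] (min_width=13, slack=6)
Line 10: ['release'] (min_width=7, slack=12)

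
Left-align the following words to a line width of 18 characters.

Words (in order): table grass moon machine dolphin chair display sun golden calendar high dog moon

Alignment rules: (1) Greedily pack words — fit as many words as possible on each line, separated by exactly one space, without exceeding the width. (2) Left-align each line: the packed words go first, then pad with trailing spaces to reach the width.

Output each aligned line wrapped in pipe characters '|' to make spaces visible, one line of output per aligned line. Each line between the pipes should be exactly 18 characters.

Line 1: ['table', 'grass', 'moon'] (min_width=16, slack=2)
Line 2: ['machine', 'dolphin'] (min_width=15, slack=3)
Line 3: ['chair', 'display', 'sun'] (min_width=17, slack=1)
Line 4: ['golden', 'calendar'] (min_width=15, slack=3)
Line 5: ['high', 'dog', 'moon'] (min_width=13, slack=5)

Answer: |table grass moon  |
|machine dolphin   |
|chair display sun |
|golden calendar   |
|high dog moon     |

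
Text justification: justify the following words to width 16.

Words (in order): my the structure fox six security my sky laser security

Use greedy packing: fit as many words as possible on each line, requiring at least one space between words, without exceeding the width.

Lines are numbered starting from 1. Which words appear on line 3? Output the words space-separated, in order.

Answer: my sky laser

Derivation:
Line 1: ['my', 'the', 'structure'] (min_width=16, slack=0)
Line 2: ['fox', 'six', 'security'] (min_width=16, slack=0)
Line 3: ['my', 'sky', 'laser'] (min_width=12, slack=4)
Line 4: ['security'] (min_width=8, slack=8)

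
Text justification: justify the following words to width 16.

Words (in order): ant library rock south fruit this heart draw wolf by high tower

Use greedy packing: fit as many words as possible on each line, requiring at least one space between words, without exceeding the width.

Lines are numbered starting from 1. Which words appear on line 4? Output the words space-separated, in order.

Line 1: ['ant', 'library', 'rock'] (min_width=16, slack=0)
Line 2: ['south', 'fruit', 'this'] (min_width=16, slack=0)
Line 3: ['heart', 'draw', 'wolf'] (min_width=15, slack=1)
Line 4: ['by', 'high', 'tower'] (min_width=13, slack=3)

Answer: by high tower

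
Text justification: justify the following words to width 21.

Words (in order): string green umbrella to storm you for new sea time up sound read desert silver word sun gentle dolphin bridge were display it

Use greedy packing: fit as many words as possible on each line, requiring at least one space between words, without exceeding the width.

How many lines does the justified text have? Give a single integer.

Line 1: ['string', 'green', 'umbrella'] (min_width=21, slack=0)
Line 2: ['to', 'storm', 'you', 'for', 'new'] (min_width=20, slack=1)
Line 3: ['sea', 'time', 'up', 'sound'] (min_width=17, slack=4)
Line 4: ['read', 'desert', 'silver'] (min_width=18, slack=3)
Line 5: ['word', 'sun', 'gentle'] (min_width=15, slack=6)
Line 6: ['dolphin', 'bridge', 'were'] (min_width=19, slack=2)
Line 7: ['display', 'it'] (min_width=10, slack=11)
Total lines: 7

Answer: 7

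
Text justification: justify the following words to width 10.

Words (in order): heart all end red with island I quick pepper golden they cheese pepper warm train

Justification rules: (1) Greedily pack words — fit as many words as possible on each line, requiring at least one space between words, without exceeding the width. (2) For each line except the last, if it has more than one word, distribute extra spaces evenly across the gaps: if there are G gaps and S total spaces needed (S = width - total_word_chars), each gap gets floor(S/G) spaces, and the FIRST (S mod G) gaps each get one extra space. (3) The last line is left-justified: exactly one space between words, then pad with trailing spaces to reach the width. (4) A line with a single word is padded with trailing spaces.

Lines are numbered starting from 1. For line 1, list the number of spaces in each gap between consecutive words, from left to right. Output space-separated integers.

Answer: 2

Derivation:
Line 1: ['heart', 'all'] (min_width=9, slack=1)
Line 2: ['end', 'red'] (min_width=7, slack=3)
Line 3: ['with'] (min_width=4, slack=6)
Line 4: ['island', 'I'] (min_width=8, slack=2)
Line 5: ['quick'] (min_width=5, slack=5)
Line 6: ['pepper'] (min_width=6, slack=4)
Line 7: ['golden'] (min_width=6, slack=4)
Line 8: ['they'] (min_width=4, slack=6)
Line 9: ['cheese'] (min_width=6, slack=4)
Line 10: ['pepper'] (min_width=6, slack=4)
Line 11: ['warm', 'train'] (min_width=10, slack=0)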